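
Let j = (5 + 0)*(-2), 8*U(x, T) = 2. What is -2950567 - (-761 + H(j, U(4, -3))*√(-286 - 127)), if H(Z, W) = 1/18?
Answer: -2949806 - I*√413/18 ≈ -2.9498e+6 - 1.129*I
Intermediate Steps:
U(x, T) = ¼ (U(x, T) = (⅛)*2 = ¼)
j = -10 (j = 5*(-2) = -10)
H(Z, W) = 1/18
-2950567 - (-761 + H(j, U(4, -3))*√(-286 - 127)) = -2950567 - (-761 + √(-286 - 127)/18) = -2950567 - (-761 + √(-413)/18) = -2950567 - (-761 + (I*√413)/18) = -2950567 - (-761 + I*√413/18) = -2950567 + (761 - I*√413/18) = -2949806 - I*√413/18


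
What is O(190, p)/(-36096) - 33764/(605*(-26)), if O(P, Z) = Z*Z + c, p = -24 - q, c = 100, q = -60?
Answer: 149598283/70973760 ≈ 2.1078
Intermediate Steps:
p = 36 (p = -24 - 1*(-60) = -24 + 60 = 36)
O(P, Z) = 100 + Z**2 (O(P, Z) = Z*Z + 100 = Z**2 + 100 = 100 + Z**2)
O(190, p)/(-36096) - 33764/(605*(-26)) = (100 + 36**2)/(-36096) - 33764/(605*(-26)) = (100 + 1296)*(-1/36096) - 33764/(-15730) = 1396*(-1/36096) - 33764*(-1/15730) = -349/9024 + 16882/7865 = 149598283/70973760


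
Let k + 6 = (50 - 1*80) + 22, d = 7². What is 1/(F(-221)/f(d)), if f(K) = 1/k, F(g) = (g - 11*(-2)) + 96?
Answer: 1/1442 ≈ 0.00069348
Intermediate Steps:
d = 49
k = -14 (k = -6 + ((50 - 1*80) + 22) = -6 + ((50 - 80) + 22) = -6 + (-30 + 22) = -6 - 8 = -14)
F(g) = 118 + g (F(g) = (g + 22) + 96 = (22 + g) + 96 = 118 + g)
f(K) = -1/14 (f(K) = 1/(-14) = -1/14)
1/(F(-221)/f(d)) = 1/((118 - 221)/(-1/14)) = 1/(-103*(-14)) = 1/1442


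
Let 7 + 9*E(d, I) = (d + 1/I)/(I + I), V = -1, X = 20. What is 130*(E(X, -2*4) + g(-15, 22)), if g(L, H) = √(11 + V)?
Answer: -68575/576 + 130*√10 ≈ 292.04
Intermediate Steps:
E(d, I) = -7/9 + (d + 1/I)/(18*I) (E(d, I) = -7/9 + ((d + 1/I)/(I + I))/9 = -7/9 + ((d + 1/I)/((2*I)))/9 = -7/9 + ((d + 1/I)*(1/(2*I)))/9 = -7/9 + ((d + 1/I)/(2*I))/9 = -7/9 + (d + 1/I)/(18*I))
g(L, H) = √10 (g(L, H) = √(11 - 1) = √10)
130*(E(X, -2*4) + g(-15, 22)) = 130*((1 - 14*(-2*4)² - 2*4*20)/(18*(-2*4)²) + √10) = 130*((1/18)*(1 - 14*(-8)² - 8*20)/(-8)² + √10) = 130*((1/18)*(1/64)*(1 - 14*64 - 160) + √10) = 130*((1/18)*(1/64)*(1 - 896 - 160) + √10) = 130*((1/18)*(1/64)*(-1055) + √10) = 130*(-1055/1152 + √10) = -68575/576 + 130*√10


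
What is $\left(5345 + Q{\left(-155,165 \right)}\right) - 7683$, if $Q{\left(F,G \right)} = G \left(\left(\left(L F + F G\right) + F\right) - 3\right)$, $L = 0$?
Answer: $-4248283$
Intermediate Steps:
$Q{\left(F,G \right)} = G \left(-3 + F + F G\right)$ ($Q{\left(F,G \right)} = G \left(\left(\left(0 F + F G\right) + F\right) - 3\right) = G \left(\left(\left(0 + F G\right) + F\right) - 3\right) = G \left(\left(F G + F\right) - 3\right) = G \left(\left(F + F G\right) - 3\right) = G \left(-3 + F + F G\right)$)
$\left(5345 + Q{\left(-155,165 \right)}\right) - 7683 = \left(5345 + 165 \left(-3 - 155 - 25575\right)\right) - 7683 = \left(5345 + 165 \left(-25733\right)\right) - 7683 = \left(5345 - 4245945\right) - 7683 = -4240600 - 7683 = -4248283$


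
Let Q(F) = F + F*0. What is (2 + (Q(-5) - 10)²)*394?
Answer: 89438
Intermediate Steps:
Q(F) = F (Q(F) = F + 0 = F)
(2 + (Q(-5) - 10)²)*394 = (2 + (-5 - 10)²)*394 = (2 + (-15)²)*394 = (2 + 225)*394 = 227*394 = 89438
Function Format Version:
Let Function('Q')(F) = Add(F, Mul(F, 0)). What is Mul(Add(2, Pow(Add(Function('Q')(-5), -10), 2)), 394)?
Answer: 89438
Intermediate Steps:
Function('Q')(F) = F (Function('Q')(F) = Add(F, 0) = F)
Mul(Add(2, Pow(Add(Function('Q')(-5), -10), 2)), 394) = Mul(Add(2, Pow(Add(-5, -10), 2)), 394) = Mul(Add(2, Pow(-15, 2)), 394) = Mul(Add(2, 225), 394) = Mul(227, 394) = 89438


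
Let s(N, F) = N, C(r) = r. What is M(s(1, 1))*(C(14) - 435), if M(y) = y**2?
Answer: -421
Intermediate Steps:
M(s(1, 1))*(C(14) - 435) = 1**2*(14 - 435) = 1*(-421) = -421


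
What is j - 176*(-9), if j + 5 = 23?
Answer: 1602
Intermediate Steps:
j = 18 (j = -5 + 23 = 18)
j - 176*(-9) = 18 - 176*(-9) = 18 - 44*(-36) = 18 + 1584 = 1602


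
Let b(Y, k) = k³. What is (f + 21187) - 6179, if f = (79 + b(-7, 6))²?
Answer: 102033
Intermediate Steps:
f = 87025 (f = (79 + 6³)² = (79 + 216)² = 295² = 87025)
(f + 21187) - 6179 = (87025 + 21187) - 6179 = 108212 - 6179 = 102033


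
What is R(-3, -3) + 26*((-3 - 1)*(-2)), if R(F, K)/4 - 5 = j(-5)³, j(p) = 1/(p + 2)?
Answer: 6152/27 ≈ 227.85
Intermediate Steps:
j(p) = 1/(2 + p)
R(F, K) = 536/27 (R(F, K) = 20 + 4*(1/(2 - 5))³ = 20 + 4*(1/(-3))³ = 20 + 4*(-⅓)³ = 20 + 4*(-1/27) = 20 - 4/27 = 536/27)
R(-3, -3) + 26*((-3 - 1)*(-2)) = 536/27 + 26*((-3 - 1)*(-2)) = 536/27 + 26*(-4*(-2)) = 536/27 + 26*8 = 536/27 + 208 = 6152/27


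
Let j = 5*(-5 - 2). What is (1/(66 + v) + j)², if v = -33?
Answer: 1331716/1089 ≈ 1222.9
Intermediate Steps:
j = -35 (j = 5*(-7) = -35)
(1/(66 + v) + j)² = (1/(66 - 33) - 35)² = (1/33 - 35)² = (-1154/33)² = 1331716/1089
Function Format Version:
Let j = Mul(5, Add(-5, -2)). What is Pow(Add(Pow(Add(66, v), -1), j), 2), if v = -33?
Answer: Rational(1331716, 1089) ≈ 1222.9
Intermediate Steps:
j = -35 (j = Mul(5, -7) = -35)
Pow(Add(Pow(Add(66, v), -1), j), 2) = Pow(Add(Pow(Add(66, -33), -1), -35), 2) = Pow(Add(Pow(33, -1), -35), 2) = Pow(Add(Rational(1, 33), -35), 2) = Pow(Rational(-1154, 33), 2) = Rational(1331716, 1089)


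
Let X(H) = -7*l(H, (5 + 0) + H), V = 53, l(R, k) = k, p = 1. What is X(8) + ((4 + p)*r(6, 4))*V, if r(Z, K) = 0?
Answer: -91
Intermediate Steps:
X(H) = -35 - 7*H (X(H) = -7*((5 + 0) + H) = -7*(5 + H) = -35 - 7*H)
X(8) + ((4 + p)*r(6, 4))*V = (-35 - 7*8) + ((4 + 1)*0)*53 = (-35 - 56) + (5*0)*53 = -91 + 0*53 = -91 + 0 = -91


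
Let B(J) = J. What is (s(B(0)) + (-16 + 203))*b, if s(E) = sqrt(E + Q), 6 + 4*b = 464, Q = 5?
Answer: 42823/2 + 229*sqrt(5)/2 ≈ 21668.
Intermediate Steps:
b = 229/2 (b = -3/2 + (1/4)*464 = -3/2 + 116 = 229/2 ≈ 114.50)
s(E) = sqrt(5 + E) (s(E) = sqrt(E + 5) = sqrt(5 + E))
(s(B(0)) + (-16 + 203))*b = (sqrt(5 + 0) + (-16 + 203))*(229/2) = (sqrt(5) + 187)*(229/2) = (187 + sqrt(5))*(229/2) = 42823/2 + 229*sqrt(5)/2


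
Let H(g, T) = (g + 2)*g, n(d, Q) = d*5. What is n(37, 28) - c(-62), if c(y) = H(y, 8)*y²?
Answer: -14299495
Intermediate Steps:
n(d, Q) = 5*d
H(g, T) = g*(2 + g) (H(g, T) = (2 + g)*g = g*(2 + g))
c(y) = y³*(2 + y) (c(y) = (y*(2 + y))*y² = y³*(2 + y))
n(37, 28) - c(-62) = 5*37 - (-62)³*(2 - 62) = 185 - (-238328)*(-60) = 185 - 1*14299680 = 185 - 14299680 = -14299495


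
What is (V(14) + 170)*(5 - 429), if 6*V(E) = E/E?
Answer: -216452/3 ≈ -72151.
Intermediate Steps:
V(E) = 1/6 (V(E) = (E/E)/6 = (1/6)*1 = 1/6)
(V(14) + 170)*(5 - 429) = (1/6 + 170)*(5 - 429) = (1021/6)*(-424) = -216452/3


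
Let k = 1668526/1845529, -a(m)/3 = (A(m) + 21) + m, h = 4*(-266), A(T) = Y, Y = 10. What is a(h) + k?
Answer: 5720962897/1845529 ≈ 3099.9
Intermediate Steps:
A(T) = 10
h = -1064
a(m) = -93 - 3*m (a(m) = -3*((10 + 21) + m) = -3*(31 + m) = -93 - 3*m)
k = 1668526/1845529 (k = 1668526*(1/1845529) = 1668526/1845529 ≈ 0.90409)
a(h) + k = (-93 - 3*(-1064)) + 1668526/1845529 = (-93 + 3192) + 1668526/1845529 = 3099 + 1668526/1845529 = 5720962897/1845529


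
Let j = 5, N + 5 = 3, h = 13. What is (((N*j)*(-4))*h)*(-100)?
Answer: -52000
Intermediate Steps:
N = -2 (N = -5 + 3 = -2)
(((N*j)*(-4))*h)*(-100) = ((-2*5*(-4))*13)*(-100) = (-10*(-4)*13)*(-100) = (40*13)*(-100) = 520*(-100) = -52000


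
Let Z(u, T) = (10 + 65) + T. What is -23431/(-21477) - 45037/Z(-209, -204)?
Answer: 323427416/923511 ≈ 350.21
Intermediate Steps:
Z(u, T) = 75 + T
-23431/(-21477) - 45037/Z(-209, -204) = -23431/(-21477) - 45037/(75 - 204) = -23431*(-1/21477) - 45037/(-129) = 23431/21477 - 45037*(-1/129) = 23431/21477 + 45037/129 = 323427416/923511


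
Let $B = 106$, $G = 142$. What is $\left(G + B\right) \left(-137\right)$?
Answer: $-33976$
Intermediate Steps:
$\left(G + B\right) \left(-137\right) = \left(142 + 106\right) \left(-137\right) = 248 \left(-137\right) = -33976$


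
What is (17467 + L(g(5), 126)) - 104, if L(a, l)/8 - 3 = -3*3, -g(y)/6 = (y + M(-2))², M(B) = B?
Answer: 17315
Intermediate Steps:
g(y) = -6*(-2 + y)² (g(y) = -6*(y - 2)² = -6*(-2 + y)²)
L(a, l) = -48 (L(a, l) = 24 + 8*(-3*3) = 24 + 8*(-9) = 24 - 72 = -48)
(17467 + L(g(5), 126)) - 104 = (17467 - 48) - 104 = 17419 - 104 = 17315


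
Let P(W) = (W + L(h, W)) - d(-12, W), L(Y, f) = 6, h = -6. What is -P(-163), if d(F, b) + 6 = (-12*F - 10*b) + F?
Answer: 1913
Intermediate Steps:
d(F, b) = -6 - 11*F - 10*b (d(F, b) = -6 + ((-12*F - 10*b) + F) = -6 + (-11*F - 10*b) = -6 - 11*F - 10*b)
P(W) = -120 + 11*W (P(W) = (W + 6) - (-6 - 11*(-12) - 10*W) = (6 + W) - (-6 + 132 - 10*W) = (6 + W) - (126 - 10*W) = (6 + W) + (-126 + 10*W) = -120 + 11*W)
-P(-163) = -(-120 + 11*(-163)) = -(-120 - 1793) = -1*(-1913) = 1913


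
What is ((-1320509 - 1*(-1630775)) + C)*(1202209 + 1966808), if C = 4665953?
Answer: 15769722606723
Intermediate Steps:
((-1320509 - 1*(-1630775)) + C)*(1202209 + 1966808) = ((-1320509 - 1*(-1630775)) + 4665953)*(1202209 + 1966808) = ((-1320509 + 1630775) + 4665953)*3169017 = (310266 + 4665953)*3169017 = 4976219*3169017 = 15769722606723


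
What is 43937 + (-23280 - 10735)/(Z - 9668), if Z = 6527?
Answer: 138040132/3141 ≈ 43948.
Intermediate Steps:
43937 + (-23280 - 10735)/(Z - 9668) = 43937 + (-23280 - 10735)/(6527 - 9668) = 43937 - 34015/(-3141) = 43937 - 34015*(-1/3141) = 43937 + 34015/3141 = 138040132/3141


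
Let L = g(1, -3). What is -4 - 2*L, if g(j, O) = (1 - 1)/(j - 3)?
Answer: -4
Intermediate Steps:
g(j, O) = 0 (g(j, O) = 0/(-3 + j) = 0)
L = 0
-4 - 2*L = -4 - 2*0 = -4 + 0 = -4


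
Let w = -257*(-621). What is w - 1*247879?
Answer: -88282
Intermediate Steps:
w = 159597
w - 1*247879 = 159597 - 1*247879 = 159597 - 247879 = -88282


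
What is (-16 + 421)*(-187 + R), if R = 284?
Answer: 39285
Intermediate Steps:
(-16 + 421)*(-187 + R) = (-16 + 421)*(-187 + 284) = 405*97 = 39285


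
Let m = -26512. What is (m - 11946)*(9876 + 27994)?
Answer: -1456404460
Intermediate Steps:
(m - 11946)*(9876 + 27994) = (-26512 - 11946)*(9876 + 27994) = -38458*37870 = -1456404460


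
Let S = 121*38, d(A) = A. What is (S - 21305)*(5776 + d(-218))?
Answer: -92857506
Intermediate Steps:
S = 4598
(S - 21305)*(5776 + d(-218)) = (4598 - 21305)*(5776 - 218) = -16707*5558 = -92857506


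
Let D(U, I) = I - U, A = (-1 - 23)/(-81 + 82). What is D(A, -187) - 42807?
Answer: -42970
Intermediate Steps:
A = -24 (A = -24/1 = -24*1 = -24)
D(A, -187) - 42807 = (-187 - 1*(-24)) - 42807 = (-187 + 24) - 42807 = -163 - 42807 = -42970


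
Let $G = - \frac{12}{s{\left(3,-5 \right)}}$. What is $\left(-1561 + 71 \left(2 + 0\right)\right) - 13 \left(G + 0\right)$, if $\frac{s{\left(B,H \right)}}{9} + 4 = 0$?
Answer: $- \frac{4270}{3} \approx -1423.3$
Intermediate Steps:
$s{\left(B,H \right)} = -36$ ($s{\left(B,H \right)} = -36 + 9 \cdot 0 = -36 + 0 = -36$)
$G = \frac{1}{3}$ ($G = - \frac{12}{-36} = \left(-12\right) \left(- \frac{1}{36}\right) = \frac{1}{3} \approx 0.33333$)
$\left(-1561 + 71 \left(2 + 0\right)\right) - 13 \left(G + 0\right) = \left(-1561 + 71 \left(2 + 0\right)\right) - 13 \left(\frac{1}{3} + 0\right) = \left(-1561 + 71 \cdot 2\right) - \frac{13}{3} = \left(-1561 + 142\right) - \frac{13}{3} = -1419 - \frac{13}{3} = - \frac{4270}{3}$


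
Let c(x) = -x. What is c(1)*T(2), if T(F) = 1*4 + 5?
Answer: -9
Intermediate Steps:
T(F) = 9 (T(F) = 4 + 5 = 9)
c(1)*T(2) = -1*1*9 = -1*9 = -9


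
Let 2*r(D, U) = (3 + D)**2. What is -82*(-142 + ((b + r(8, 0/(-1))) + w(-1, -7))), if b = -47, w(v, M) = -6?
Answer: 11029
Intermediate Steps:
r(D, U) = (3 + D)**2/2
-82*(-142 + ((b + r(8, 0/(-1))) + w(-1, -7))) = -82*(-142 + ((-47 + (3 + 8)**2/2) - 6)) = -82*(-142 + ((-47 + (1/2)*11**2) - 6)) = -82*(-142 + ((-47 + (1/2)*121) - 6)) = -82*(-142 + ((-47 + 121/2) - 6)) = -82*(-142 + (27/2 - 6)) = -82*(-142 + 15/2) = -82*(-269/2) = 11029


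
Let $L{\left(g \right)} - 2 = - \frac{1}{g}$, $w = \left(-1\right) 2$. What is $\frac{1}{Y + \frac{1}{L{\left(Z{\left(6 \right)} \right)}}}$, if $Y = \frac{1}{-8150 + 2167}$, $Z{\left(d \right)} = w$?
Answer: $\frac{29915}{11961} \approx 2.501$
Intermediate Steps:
$w = -2$
$Z{\left(d \right)} = -2$
$L{\left(g \right)} = 2 - \frac{1}{g}$
$Y = - \frac{1}{5983}$ ($Y = \frac{1}{-5983} = - \frac{1}{5983} \approx -0.00016714$)
$\frac{1}{Y + \frac{1}{L{\left(Z{\left(6 \right)} \right)}}} = \frac{1}{- \frac{1}{5983} + \frac{1}{2 - \frac{1}{-2}}} = \frac{1}{- \frac{1}{5983} + \frac{1}{2 - - \frac{1}{2}}} = \frac{1}{- \frac{1}{5983} + \frac{1}{2 + \frac{1}{2}}} = \frac{1}{- \frac{1}{5983} + \frac{1}{\frac{5}{2}}} = \frac{1}{- \frac{1}{5983} + \frac{2}{5}} = \frac{1}{\frac{11961}{29915}} = \frac{29915}{11961}$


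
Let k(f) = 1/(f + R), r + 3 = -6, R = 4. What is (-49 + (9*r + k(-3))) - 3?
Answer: -132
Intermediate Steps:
r = -9 (r = -3 - 6 = -9)
k(f) = 1/(4 + f) (k(f) = 1/(f + 4) = 1/(4 + f))
(-49 + (9*r + k(-3))) - 3 = (-49 + (9*(-9) + 1/(4 - 3))) - 3 = (-49 + (-81 + 1/1)) - 3 = (-49 + (-81 + 1)) - 3 = (-49 - 80) - 3 = -129 - 3 = -132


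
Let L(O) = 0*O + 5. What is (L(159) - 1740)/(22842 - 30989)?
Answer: 1735/8147 ≈ 0.21296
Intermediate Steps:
L(O) = 5 (L(O) = 0 + 5 = 5)
(L(159) - 1740)/(22842 - 30989) = (5 - 1740)/(22842 - 30989) = -1735/(-8147) = -1735*(-1/8147) = 1735/8147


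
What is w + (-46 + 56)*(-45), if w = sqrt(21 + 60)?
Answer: -441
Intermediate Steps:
w = 9 (w = sqrt(81) = 9)
w + (-46 + 56)*(-45) = 9 + (-46 + 56)*(-45) = 9 + 10*(-45) = 9 - 450 = -441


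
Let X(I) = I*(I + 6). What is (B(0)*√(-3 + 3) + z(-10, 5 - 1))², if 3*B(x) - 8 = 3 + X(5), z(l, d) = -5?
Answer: 25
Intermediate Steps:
X(I) = I*(6 + I)
B(x) = 22 (B(x) = 8/3 + (3 + 5*(6 + 5))/3 = 8/3 + (3 + 5*11)/3 = 8/3 + (3 + 55)/3 = 8/3 + (⅓)*58 = 8/3 + 58/3 = 22)
(B(0)*√(-3 + 3) + z(-10, 5 - 1))² = (22*√(-3 + 3) - 5)² = (22*√0 - 5)² = (22*0 - 5)² = (0 - 5)² = (-5)² = 25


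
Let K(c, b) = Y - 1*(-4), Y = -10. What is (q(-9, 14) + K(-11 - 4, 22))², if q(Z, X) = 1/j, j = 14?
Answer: 6889/196 ≈ 35.148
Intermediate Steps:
q(Z, X) = 1/14
K(c, b) = -6 (K(c, b) = -10 - 1*(-4) = -10 + 4 = -6)
(q(-9, 14) + K(-11 - 4, 22))² = (1/14 - 6)² = (-83/14)² = 6889/196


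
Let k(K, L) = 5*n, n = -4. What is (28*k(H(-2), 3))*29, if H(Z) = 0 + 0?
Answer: -16240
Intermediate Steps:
H(Z) = 0
k(K, L) = -20 (k(K, L) = 5*(-4) = -20)
(28*k(H(-2), 3))*29 = (28*(-20))*29 = -560*29 = -16240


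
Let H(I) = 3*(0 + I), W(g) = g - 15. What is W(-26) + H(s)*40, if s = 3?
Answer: 319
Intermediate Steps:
W(g) = -15 + g
H(I) = 3*I
W(-26) + H(s)*40 = (-15 - 26) + (3*3)*40 = -41 + 9*40 = -41 + 360 = 319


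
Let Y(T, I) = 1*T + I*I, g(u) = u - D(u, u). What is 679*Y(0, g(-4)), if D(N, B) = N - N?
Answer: 10864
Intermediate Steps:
D(N, B) = 0
g(u) = u (g(u) = u - 1*0 = u + 0 = u)
Y(T, I) = T + I**2
679*Y(0, g(-4)) = 679*(0 + (-4)**2) = 679*(0 + 16) = 679*16 = 10864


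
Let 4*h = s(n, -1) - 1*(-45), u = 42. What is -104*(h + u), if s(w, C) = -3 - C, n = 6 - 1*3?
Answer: -5486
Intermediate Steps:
n = 3 (n = 6 - 3 = 3)
h = 43/4 (h = ((-3 - 1*(-1)) - 1*(-45))/4 = ((-3 + 1) + 45)/4 = (-2 + 45)/4 = (¼)*43 = 43/4 ≈ 10.750)
-104*(h + u) = -104*(43/4 + 42) = -104*211/4 = -5486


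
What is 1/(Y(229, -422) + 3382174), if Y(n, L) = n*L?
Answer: 1/3285536 ≈ 3.0436e-7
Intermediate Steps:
Y(n, L) = L*n
1/(Y(229, -422) + 3382174) = 1/(-422*229 + 3382174) = 1/(-96638 + 3382174) = 1/3285536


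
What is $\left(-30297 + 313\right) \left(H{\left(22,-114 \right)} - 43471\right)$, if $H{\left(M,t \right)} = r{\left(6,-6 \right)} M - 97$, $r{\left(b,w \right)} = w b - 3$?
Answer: $1332069184$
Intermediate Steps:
$r{\left(b,w \right)} = -3 + b w$ ($r{\left(b,w \right)} = b w - 3 = -3 + b w$)
$H{\left(M,t \right)} = -97 - 39 M$ ($H{\left(M,t \right)} = \left(-3 + 6 \left(-6\right)\right) M - 97 = \left(-3 - 36\right) M - 97 = - 39 M - 97 = -97 - 39 M$)
$\left(-30297 + 313\right) \left(H{\left(22,-114 \right)} - 43471\right) = \left(-30297 + 313\right) \left(\left(-97 - 858\right) - 43471\right) = - 29984 \left(\left(-97 - 858\right) - 43471\right) = - 29984 \left(-955 - 43471\right) = \left(-29984\right) \left(-44426\right) = 1332069184$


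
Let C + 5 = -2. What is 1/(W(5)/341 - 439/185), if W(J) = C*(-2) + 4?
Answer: -63085/146369 ≈ -0.43100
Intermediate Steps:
C = -7 (C = -5 - 2 = -7)
W(J) = 18 (W(J) = -7*(-2) + 4 = 14 + 4 = 18)
1/(W(5)/341 - 439/185) = 1/(18/341 - 439/185) = 1/(-146369/63085) = -63085/146369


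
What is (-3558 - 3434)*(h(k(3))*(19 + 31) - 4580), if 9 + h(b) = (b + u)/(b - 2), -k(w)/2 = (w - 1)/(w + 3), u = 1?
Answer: 35213460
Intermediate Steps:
k(w) = -2*(-1 + w)/(3 + w) (k(w) = -2*(w - 1)/(w + 3) = -2*(-1 + w)/(3 + w))
h(b) = -9 + (1 + b)/(-2 + b) (h(b) = -9 + (b + 1)/(b - 2) = -9 + (1 + b)/(-2 + b))
(-3558 - 3434)*(h(k(3))*(19 + 31) - 4580) = (-3558 - 3434)*(((19 - 16*(1 - 1*3)/(3 + 3))/(-2 + 2*(1 - 1*3)/(3 + 3)))*(19 + 31) - 4580) = -6992*(((19 - 16*(1 - 3)/6)/(-2 + 2*(1 - 3)/6))*50 - 4580) = -6992*(((19 - 16*(-2)/6)/(-2 + 2*(⅙)*(-2)))*50 - 4580) = -6992*(((19 - 8*(-⅔))/(-2 - ⅔))*50 - 4580) = -6992*(((19 + 16/3)/(-8/3))*50 - 4580) = -6992*(-3/8*73/3*50 - 4580) = -6992*(-73/8*50 - 4580) = -6992*(-1825/4 - 4580) = -6992*(-20145/4) = 35213460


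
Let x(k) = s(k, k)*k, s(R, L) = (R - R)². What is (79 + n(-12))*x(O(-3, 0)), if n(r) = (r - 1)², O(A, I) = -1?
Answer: 0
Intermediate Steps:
s(R, L) = 0 (s(R, L) = 0² = 0)
n(r) = (-1 + r)²
x(k) = 0 (x(k) = 0*k = 0)
(79 + n(-12))*x(O(-3, 0)) = (79 + (-1 - 12)²)*0 = (79 + (-13)²)*0 = (79 + 169)*0 = 248*0 = 0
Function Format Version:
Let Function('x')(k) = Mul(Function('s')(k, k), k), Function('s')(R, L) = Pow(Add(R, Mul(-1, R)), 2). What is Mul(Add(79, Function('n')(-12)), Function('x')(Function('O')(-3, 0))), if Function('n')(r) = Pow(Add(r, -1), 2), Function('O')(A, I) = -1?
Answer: 0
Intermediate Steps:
Function('s')(R, L) = 0 (Function('s')(R, L) = Pow(0, 2) = 0)
Function('n')(r) = Pow(Add(-1, r), 2)
Function('x')(k) = 0 (Function('x')(k) = Mul(0, k) = 0)
Mul(Add(79, Function('n')(-12)), Function('x')(Function('O')(-3, 0))) = Mul(Add(79, Pow(Add(-1, -12), 2)), 0) = Mul(Add(79, Pow(-13, 2)), 0) = Mul(Add(79, 169), 0) = Mul(248, 0) = 0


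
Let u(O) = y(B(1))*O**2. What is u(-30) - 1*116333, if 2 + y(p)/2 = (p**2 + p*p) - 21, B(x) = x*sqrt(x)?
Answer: -154133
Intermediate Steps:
B(x) = x**(3/2)
y(p) = -46 + 4*p**2 (y(p) = -4 + 2*((p**2 + p*p) - 21) = -4 + 2*((p**2 + p**2) - 21) = -4 + 2*(2*p**2 - 21) = -4 + 2*(-21 + 2*p**2) = -4 + (-42 + 4*p**2) = -46 + 4*p**2)
u(O) = -42*O**2 (u(O) = (-46 + 4*(1**(3/2))**2)*O**2 = (-46 + 4*1**2)*O**2 = (-46 + 4*1)*O**2 = (-46 + 4)*O**2 = -42*O**2)
u(-30) - 1*116333 = -42*(-30)**2 - 1*116333 = -42*900 - 116333 = -37800 - 116333 = -154133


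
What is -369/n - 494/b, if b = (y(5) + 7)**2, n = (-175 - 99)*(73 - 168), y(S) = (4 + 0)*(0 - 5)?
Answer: -993937/338390 ≈ -2.9373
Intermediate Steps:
y(S) = -20 (y(S) = 4*(-5) = -20)
n = 26030 (n = -274*(-95) = 26030)
b = 169 (b = (-20 + 7)**2 = (-13)**2 = 169)
-369/n - 494/b = -369/26030 - 494/169 = -369*1/26030 - 494*1/169 = -369/26030 - 38/13 = -993937/338390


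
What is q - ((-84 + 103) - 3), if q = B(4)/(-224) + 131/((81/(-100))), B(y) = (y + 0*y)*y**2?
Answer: -100934/567 ≈ -178.01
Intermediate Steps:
B(y) = y**3 (B(y) = (y + 0)*y**2 = y*y**2 = y**3)
q = -91862/567 (q = 4**3/(-224) + 131/((81/(-100))) = 64*(-1/224) + 131/((81*(-1/100))) = -2/7 + 131/(-81/100) = -2/7 + 131*(-100/81) = -2/7 - 13100/81 = -91862/567 ≈ -162.01)
q - ((-84 + 103) - 3) = -91862/567 - ((-84 + 103) - 3) = -91862/567 - (19 - 3) = -91862/567 - 1*16 = -91862/567 - 16 = -100934/567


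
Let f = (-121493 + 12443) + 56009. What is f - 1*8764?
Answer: -61805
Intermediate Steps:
f = -53041 (f = -109050 + 56009 = -53041)
f - 1*8764 = -53041 - 1*8764 = -53041 - 8764 = -61805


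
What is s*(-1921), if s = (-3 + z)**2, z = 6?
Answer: -17289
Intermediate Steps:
s = 9 (s = (-3 + 6)**2 = 3**2 = 9)
s*(-1921) = 9*(-1921) = -17289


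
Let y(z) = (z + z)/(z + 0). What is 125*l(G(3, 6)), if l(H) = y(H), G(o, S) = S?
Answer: 250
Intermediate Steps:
y(z) = 2 (y(z) = (2*z)/z = 2)
l(H) = 2
125*l(G(3, 6)) = 125*2 = 250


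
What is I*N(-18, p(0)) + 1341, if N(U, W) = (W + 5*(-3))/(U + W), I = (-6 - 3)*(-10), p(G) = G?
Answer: 1416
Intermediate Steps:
I = 90 (I = -9*(-10) = 90)
N(U, W) = (-15 + W)/(U + W) (N(U, W) = (W - 15)/(U + W) = (-15 + W)/(U + W))
I*N(-18, p(0)) + 1341 = 90*((-15 + 0)/(-18 + 0)) + 1341 = 90*(-15/(-18)) + 1341 = 90*(-1/18*(-15)) + 1341 = 90*(5/6) + 1341 = 75 + 1341 = 1416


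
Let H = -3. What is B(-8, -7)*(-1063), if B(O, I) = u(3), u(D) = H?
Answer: 3189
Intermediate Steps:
u(D) = -3
B(O, I) = -3
B(-8, -7)*(-1063) = -3*(-1063) = 3189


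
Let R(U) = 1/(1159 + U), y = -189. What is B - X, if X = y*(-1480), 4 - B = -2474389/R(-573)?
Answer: 1449712238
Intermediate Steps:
B = 1449991958 (B = 4 - (-2474389)/(1/(1159 - 573)) = 4 - (-2474389)/(1/586) = 4 - (-2474389)/1/586 = 4 - (-2474389)*586 = 4 - 1*(-1449991954) = 4 + 1449991954 = 1449991958)
X = 279720 (X = -189*(-1480) = 279720)
B - X = 1449991958 - 1*279720 = 1449991958 - 279720 = 1449712238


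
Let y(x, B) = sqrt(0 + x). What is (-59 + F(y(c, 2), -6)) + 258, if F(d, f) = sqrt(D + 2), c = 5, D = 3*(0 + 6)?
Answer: 199 + 2*sqrt(5) ≈ 203.47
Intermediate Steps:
D = 18 (D = 3*6 = 18)
y(x, B) = sqrt(x)
F(d, f) = 2*sqrt(5) (F(d, f) = sqrt(18 + 2) = sqrt(20) = 2*sqrt(5))
(-59 + F(y(c, 2), -6)) + 258 = (-59 + 2*sqrt(5)) + 258 = 199 + 2*sqrt(5)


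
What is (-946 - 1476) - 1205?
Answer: -3627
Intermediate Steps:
(-946 - 1476) - 1205 = -2422 - 1205 = -3627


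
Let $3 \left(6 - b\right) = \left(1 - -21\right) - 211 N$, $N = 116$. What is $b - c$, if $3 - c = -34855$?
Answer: $- \frac{80102}{3} \approx -26701.0$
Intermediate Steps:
$c = 34858$ ($c = 3 - -34855 = 3 + 34855 = 34858$)
$b = \frac{24472}{3}$ ($b = 6 - \frac{\left(1 - -21\right) - 24476}{3} = 6 - \frac{\left(1 + 21\right) - 24476}{3} = 6 - \frac{22 - 24476}{3} = 6 - - \frac{24454}{3} = 6 + \frac{24454}{3} = \frac{24472}{3} \approx 8157.3$)
$b - c = \frac{24472}{3} - 34858 = - \frac{80102}{3}$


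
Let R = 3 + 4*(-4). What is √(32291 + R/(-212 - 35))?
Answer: 3*√1295230/19 ≈ 179.70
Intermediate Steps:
R = -13 (R = 3 - 16 = -13)
√(32291 + R/(-212 - 35)) = √(32291 - 13/(-212 - 35)) = √(32291 - 13/(-247)) = √(32291 - 1/247*(-13)) = √(32291 + 1/19) = √(613530/19) = 3*√1295230/19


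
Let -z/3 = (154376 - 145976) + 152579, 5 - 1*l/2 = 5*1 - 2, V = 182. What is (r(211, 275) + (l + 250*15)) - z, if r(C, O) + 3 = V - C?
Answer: 486659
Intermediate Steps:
l = 4 (l = 10 - 2*(5*1 - 2) = 10 - 2*(5 - 2) = 10 - 2*3 = 10 - 6 = 4)
r(C, O) = 179 - C (r(C, O) = -3 + (182 - C) = 179 - C)
z = -482937 (z = -3*((154376 - 145976) + 152579) = -3*(8400 + 152579) = -3*160979 = -482937)
(r(211, 275) + (l + 250*15)) - z = ((179 - 1*211) + (4 + 250*15)) - 1*(-482937) = ((179 - 211) + (4 + 3750)) + 482937 = (-32 + 3754) + 482937 = 3722 + 482937 = 486659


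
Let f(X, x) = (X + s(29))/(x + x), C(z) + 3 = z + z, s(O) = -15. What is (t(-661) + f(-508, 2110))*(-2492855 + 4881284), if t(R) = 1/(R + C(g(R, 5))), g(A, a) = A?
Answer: -415147971207/1396820 ≈ -2.9721e+5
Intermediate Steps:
C(z) = -3 + 2*z (C(z) = -3 + (z + z) = -3 + 2*z)
f(X, x) = (-15 + X)/(2*x) (f(X, x) = (X - 15)/(x + x) = (-15 + X)/((2*x)) = (-15 + X)*(1/(2*x)) = (-15 + X)/(2*x))
t(R) = 1/(-3 + 3*R) (t(R) = 1/(R + (-3 + 2*R)) = 1/(-3 + 3*R))
(t(-661) + f(-508, 2110))*(-2492855 + 4881284) = (1/(3*(-1 - 661)) + (1/2)*(-15 - 508)/2110)*(-2492855 + 4881284) = ((1/3)/(-662) + (1/2)*(1/2110)*(-523))*2388429 = ((1/3)*(-1/662) - 523/4220)*2388429 = (-1/1986 - 523/4220)*2388429 = -521449/4190460*2388429 = -415147971207/1396820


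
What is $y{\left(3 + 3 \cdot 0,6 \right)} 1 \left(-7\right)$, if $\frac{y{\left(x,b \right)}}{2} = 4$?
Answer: $-56$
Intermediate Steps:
$y{\left(x,b \right)} = 8$ ($y{\left(x,b \right)} = 2 \cdot 4 = 8$)
$y{\left(3 + 3 \cdot 0,6 \right)} 1 \left(-7\right) = 8 \cdot 1 \left(-7\right) = 8 \left(-7\right) = -56$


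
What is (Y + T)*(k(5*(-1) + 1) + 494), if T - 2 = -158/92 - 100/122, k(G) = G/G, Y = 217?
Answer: 300660525/2806 ≈ 1.0715e+5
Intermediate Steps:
k(G) = 1
T = -1507/2806 (T = 2 + (-158/92 - 100/122) = 2 + (-158*1/92 - 100*1/122) = 2 + (-79/46 - 50/61) = 2 - 7119/2806 = -1507/2806 ≈ -0.53706)
(Y + T)*(k(5*(-1) + 1) + 494) = (217 - 1507/2806)*(1 + 494) = (607395/2806)*495 = 300660525/2806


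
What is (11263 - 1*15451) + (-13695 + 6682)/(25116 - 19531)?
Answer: -23396993/5585 ≈ -4189.3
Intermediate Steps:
(11263 - 1*15451) + (-13695 + 6682)/(25116 - 19531) = (11263 - 15451) - 7013/5585 = -4188 - 7013*1/5585 = -4188 - 7013/5585 = -23396993/5585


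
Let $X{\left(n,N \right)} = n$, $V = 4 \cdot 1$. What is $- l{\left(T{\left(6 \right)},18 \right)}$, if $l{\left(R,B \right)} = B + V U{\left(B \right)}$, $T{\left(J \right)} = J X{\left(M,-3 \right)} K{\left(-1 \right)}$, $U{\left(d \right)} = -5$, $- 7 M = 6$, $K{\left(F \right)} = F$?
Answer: $2$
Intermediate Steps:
$V = 4$
$M = - \frac{6}{7}$ ($M = \left(- \frac{1}{7}\right) 6 = - \frac{6}{7} \approx -0.85714$)
$T{\left(J \right)} = \frac{6 J}{7}$ ($T{\left(J \right)} = J \left(- \frac{6}{7}\right) \left(-1\right) = - \frac{6 J}{7} \left(-1\right) = \frac{6 J}{7}$)
$l{\left(R,B \right)} = -20 + B$ ($l{\left(R,B \right)} = B + 4 \left(-5\right) = B - 20 = -20 + B$)
$- l{\left(T{\left(6 \right)},18 \right)} = - (-20 + 18) = \left(-1\right) \left(-2\right) = 2$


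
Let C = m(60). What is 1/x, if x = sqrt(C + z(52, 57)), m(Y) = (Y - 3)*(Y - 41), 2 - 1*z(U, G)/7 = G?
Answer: sqrt(698)/698 ≈ 0.037851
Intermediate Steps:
z(U, G) = 14 - 7*G
m(Y) = (-41 + Y)*(-3 + Y) (m(Y) = (-3 + Y)*(-41 + Y) = (-41 + Y)*(-3 + Y))
C = 1083 (C = 123 + 60**2 - 44*60 = 123 + 3600 - 2640 = 1083)
x = sqrt(698) (x = sqrt(1083 + (14 - 7*57)) = sqrt(1083 + (14 - 399)) = sqrt(1083 - 385) = sqrt(698) ≈ 26.420)
1/x = 1/(sqrt(698)) = sqrt(698)/698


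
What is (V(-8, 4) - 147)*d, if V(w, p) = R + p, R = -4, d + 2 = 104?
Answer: -14994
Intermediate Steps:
d = 102 (d = -2 + 104 = 102)
V(w, p) = -4 + p
(V(-8, 4) - 147)*d = ((-4 + 4) - 147)*102 = (0 - 147)*102 = -147*102 = -14994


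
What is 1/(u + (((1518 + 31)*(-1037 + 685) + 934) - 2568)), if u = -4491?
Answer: -1/551373 ≈ -1.8137e-6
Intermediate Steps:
1/(u + (((1518 + 31)*(-1037 + 685) + 934) - 2568)) = 1/(-4491 + (((1518 + 31)*(-1037 + 685) + 934) - 2568)) = 1/(-4491 + ((1549*(-352) + 934) - 2568)) = 1/(-4491 + ((-545248 + 934) - 2568)) = 1/(-4491 + (-544314 - 2568)) = 1/(-4491 - 546882) = 1/(-551373) = -1/551373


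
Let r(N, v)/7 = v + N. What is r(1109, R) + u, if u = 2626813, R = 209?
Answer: 2636039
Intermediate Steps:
r(N, v) = 7*N + 7*v (r(N, v) = 7*(v + N) = 7*(N + v) = 7*N + 7*v)
r(1109, R) + u = (7*1109 + 7*209) + 2626813 = (7763 + 1463) + 2626813 = 9226 + 2626813 = 2636039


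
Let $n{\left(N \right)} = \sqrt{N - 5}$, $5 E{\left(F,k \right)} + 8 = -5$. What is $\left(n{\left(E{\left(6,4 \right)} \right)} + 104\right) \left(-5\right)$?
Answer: $-520 - i \sqrt{190} \approx -520.0 - 13.784 i$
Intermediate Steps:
$E{\left(F,k \right)} = - \frac{13}{5}$ ($E{\left(F,k \right)} = - \frac{8}{5} + \frac{1}{5} \left(-5\right) = - \frac{8}{5} - 1 = - \frac{13}{5}$)
$n{\left(N \right)} = \sqrt{-5 + N}$
$\left(n{\left(E{\left(6,4 \right)} \right)} + 104\right) \left(-5\right) = \left(\sqrt{-5 - \frac{13}{5}} + 104\right) \left(-5\right) = \left(\sqrt{- \frac{38}{5}} + 104\right) \left(-5\right) = \left(\frac{i \sqrt{190}}{5} + 104\right) \left(-5\right) = \left(104 + \frac{i \sqrt{190}}{5}\right) \left(-5\right) = -520 - i \sqrt{190}$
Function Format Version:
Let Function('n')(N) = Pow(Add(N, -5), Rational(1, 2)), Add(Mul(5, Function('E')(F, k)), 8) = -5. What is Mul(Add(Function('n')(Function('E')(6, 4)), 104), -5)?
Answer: Add(-520, Mul(-1, I, Pow(190, Rational(1, 2)))) ≈ Add(-520.00, Mul(-13.784, I))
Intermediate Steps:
Function('E')(F, k) = Rational(-13, 5) (Function('E')(F, k) = Add(Rational(-8, 5), Mul(Rational(1, 5), -5)) = Add(Rational(-8, 5), -1) = Rational(-13, 5))
Function('n')(N) = Pow(Add(-5, N), Rational(1, 2))
Mul(Add(Function('n')(Function('E')(6, 4)), 104), -5) = Mul(Add(Pow(Add(-5, Rational(-13, 5)), Rational(1, 2)), 104), -5) = Mul(Add(Pow(Rational(-38, 5), Rational(1, 2)), 104), -5) = Mul(Add(Mul(Rational(1, 5), I, Pow(190, Rational(1, 2))), 104), -5) = Mul(Add(104, Mul(Rational(1, 5), I, Pow(190, Rational(1, 2)))), -5) = Add(-520, Mul(-1, I, Pow(190, Rational(1, 2))))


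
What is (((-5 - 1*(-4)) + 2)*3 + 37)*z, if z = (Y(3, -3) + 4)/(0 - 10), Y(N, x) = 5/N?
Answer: -68/3 ≈ -22.667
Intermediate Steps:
z = -17/30 (z = (5/3 + 4)/(0 - 10) = (5*(⅓) + 4)/(-10) = (5/3 + 4)*(-⅒) = (17/3)*(-⅒) = -17/30 ≈ -0.56667)
(((-5 - 1*(-4)) + 2)*3 + 37)*z = (((-5 - 1*(-4)) + 2)*3 + 37)*(-17/30) = (((-5 + 4) + 2)*3 + 37)*(-17/30) = ((-1 + 2)*3 + 37)*(-17/30) = (1*3 + 37)*(-17/30) = (3 + 37)*(-17/30) = 40*(-17/30) = -68/3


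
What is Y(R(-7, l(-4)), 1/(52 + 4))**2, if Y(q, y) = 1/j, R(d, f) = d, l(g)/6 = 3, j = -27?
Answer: 1/729 ≈ 0.0013717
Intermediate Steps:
l(g) = 18 (l(g) = 6*3 = 18)
Y(q, y) = -1/27 (Y(q, y) = 1/(-27) = -1/27)
Y(R(-7, l(-4)), 1/(52 + 4))**2 = (-1/27)**2 = 1/729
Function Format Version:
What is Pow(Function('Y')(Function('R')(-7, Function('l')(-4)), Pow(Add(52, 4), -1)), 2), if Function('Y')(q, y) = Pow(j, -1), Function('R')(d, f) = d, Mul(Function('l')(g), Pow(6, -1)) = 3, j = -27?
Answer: Rational(1, 729) ≈ 0.0013717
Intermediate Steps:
Function('l')(g) = 18 (Function('l')(g) = Mul(6, 3) = 18)
Function('Y')(q, y) = Rational(-1, 27) (Function('Y')(q, y) = Pow(-27, -1) = Rational(-1, 27))
Pow(Function('Y')(Function('R')(-7, Function('l')(-4)), Pow(Add(52, 4), -1)), 2) = Pow(Rational(-1, 27), 2) = Rational(1, 729)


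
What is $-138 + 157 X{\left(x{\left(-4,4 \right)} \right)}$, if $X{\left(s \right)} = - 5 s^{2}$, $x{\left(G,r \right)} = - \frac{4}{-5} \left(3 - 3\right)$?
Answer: $-138$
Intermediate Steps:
$x{\left(G,r \right)} = 0$ ($x{\left(G,r \right)} = \left(-4\right) \left(- \frac{1}{5}\right) 0 = \frac{4}{5} \cdot 0 = 0$)
$-138 + 157 X{\left(x{\left(-4,4 \right)} \right)} = -138 + 157 \left(- 5 \cdot 0^{2}\right) = -138 + 157 \left(\left(-5\right) 0\right) = -138 + 157 \cdot 0 = -138 + 0 = -138$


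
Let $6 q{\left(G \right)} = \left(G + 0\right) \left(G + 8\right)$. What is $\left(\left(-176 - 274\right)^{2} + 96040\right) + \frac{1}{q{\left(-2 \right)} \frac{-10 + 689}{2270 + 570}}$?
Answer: $\frac{202707240}{679} \approx 2.9854 \cdot 10^{5}$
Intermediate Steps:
$q{\left(G \right)} = \frac{G \left(8 + G\right)}{6}$ ($q{\left(G \right)} = \frac{\left(G + 0\right) \left(G + 8\right)}{6} = \frac{G \left(8 + G\right)}{6}$)
$\left(\left(-176 - 274\right)^{2} + 96040\right) + \frac{1}{q{\left(-2 \right)} \frac{-10 + 689}{2270 + 570}} = \left(\left(-176 - 274\right)^{2} + 96040\right) + \frac{1}{\frac{1}{6} \left(-2\right) \left(8 - 2\right) \frac{-10 + 689}{2270 + 570}} = \left(\left(-450\right)^{2} + 96040\right) + \frac{1}{\frac{1}{6} \left(-2\right) 6 \cdot \frac{679}{2840}} = \left(202500 + 96040\right) + \frac{1}{\left(-2\right) 679 \cdot \frac{1}{2840}} = 298540 + \frac{1}{\left(-2\right) \frac{679}{2840}} = 298540 + \frac{1}{- \frac{679}{1420}} = 298540 - \frac{1420}{679} = \frac{202707240}{679}$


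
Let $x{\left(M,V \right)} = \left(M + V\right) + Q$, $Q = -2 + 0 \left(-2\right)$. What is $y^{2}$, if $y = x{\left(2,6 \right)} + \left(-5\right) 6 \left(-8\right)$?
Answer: $60516$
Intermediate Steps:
$Q = -2$ ($Q = -2 + 0 = -2$)
$x{\left(M,V \right)} = -2 + M + V$ ($x{\left(M,V \right)} = \left(M + V\right) - 2 = -2 + M + V$)
$y = 246$ ($y = \left(-2 + 2 + 6\right) + \left(-5\right) 6 \left(-8\right) = 6 - -240 = 6 + 240 = 246$)
$y^{2} = 246^{2} = 60516$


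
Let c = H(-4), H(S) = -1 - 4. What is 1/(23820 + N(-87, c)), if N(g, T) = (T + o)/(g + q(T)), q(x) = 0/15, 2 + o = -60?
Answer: 87/2072407 ≈ 4.1980e-5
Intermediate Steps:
o = -62 (o = -2 - 60 = -62)
H(S) = -5
q(x) = 0 (q(x) = 0*(1/15) = 0)
c = -5
N(g, T) = (-62 + T)/g (N(g, T) = (T - 62)/(g + 0) = (-62 + T)/g)
1/(23820 + N(-87, c)) = 1/(23820 + (-62 - 5)/(-87)) = 1/(23820 - 1/87*(-67)) = 1/(23820 + 67/87) = 1/(2072407/87) = 87/2072407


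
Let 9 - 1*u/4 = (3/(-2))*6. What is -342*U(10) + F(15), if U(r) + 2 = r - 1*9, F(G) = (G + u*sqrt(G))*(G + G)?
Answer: 792 + 2160*sqrt(15) ≈ 9157.6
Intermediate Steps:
u = 72 (u = 36 - 4*3/(-2)*6 = 36 - 4*3*(-1/2)*6 = 36 - (-6)*6 = 36 - 4*(-9) = 36 + 36 = 72)
F(G) = 2*G*(G + 72*sqrt(G)) (F(G) = (G + 72*sqrt(G))*(G + G) = (G + 72*sqrt(G))*(2*G) = 2*G*(G + 72*sqrt(G)))
U(r) = -11 + r (U(r) = -2 + (r - 1*9) = -2 + (r - 9) = -2 + (-9 + r) = -11 + r)
-342*U(10) + F(15) = -342*(-11 + 10) + (2*15**2 + 144*15**(3/2)) = -342*(-1) + (2*225 + 144*(15*sqrt(15))) = 342 + (450 + 2160*sqrt(15)) = 792 + 2160*sqrt(15)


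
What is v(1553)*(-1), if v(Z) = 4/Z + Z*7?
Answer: -16882667/1553 ≈ -10871.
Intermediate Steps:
v(Z) = 4/Z + 7*Z
v(1553)*(-1) = (4/1553 + 7*1553)*(-1) = (4*(1/1553) + 10871)*(-1) = (4/1553 + 10871)*(-1) = (16882667/1553)*(-1) = -16882667/1553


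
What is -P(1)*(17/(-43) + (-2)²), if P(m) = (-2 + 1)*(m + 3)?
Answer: 620/43 ≈ 14.419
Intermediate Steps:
P(m) = -3 - m (P(m) = -(3 + m) = -3 - m)
-P(1)*(17/(-43) + (-2)²) = -(-3 - 1*1)*(17/(-43) + (-2)²) = -(-3 - 1)*(17*(-1/43) + 4) = -(-4)*(-17/43 + 4) = -(-4)*155/43 = -1*(-620/43) = 620/43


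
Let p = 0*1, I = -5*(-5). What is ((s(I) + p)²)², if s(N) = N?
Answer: 390625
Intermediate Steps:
I = 25
p = 0
((s(I) + p)²)² = ((25 + 0)²)² = (25²)² = 625² = 390625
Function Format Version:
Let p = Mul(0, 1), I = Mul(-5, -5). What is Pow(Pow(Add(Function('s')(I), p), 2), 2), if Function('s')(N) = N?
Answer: 390625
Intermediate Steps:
I = 25
p = 0
Pow(Pow(Add(Function('s')(I), p), 2), 2) = Pow(Pow(Add(25, 0), 2), 2) = Pow(Pow(25, 2), 2) = Pow(625, 2) = 390625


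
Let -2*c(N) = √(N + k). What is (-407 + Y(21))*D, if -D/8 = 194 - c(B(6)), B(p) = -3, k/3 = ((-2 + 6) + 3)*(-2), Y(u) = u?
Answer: 599072 + 4632*I*√5 ≈ 5.9907e+5 + 10357.0*I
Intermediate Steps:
k = -42 (k = 3*(((-2 + 6) + 3)*(-2)) = 3*((4 + 3)*(-2)) = 3*(7*(-2)) = 3*(-14) = -42)
c(N) = -√(-42 + N)/2 (c(N) = -√(N - 42)/2 = -√(-42 + N)/2)
D = -1552 - 12*I*√5 (D = -8*(194 - (-1)*√(-42 - 3)/2) = -8*(194 - (-1)*√(-45)/2) = -8*(194 - (-1)*3*I*√5/2) = -8*(194 - (-3)*I*√5/2) = -8*(194 + 3*I*√5/2) = -1552 - 12*I*√5 ≈ -1552.0 - 26.833*I)
(-407 + Y(21))*D = (-407 + 21)*(-1552 - 12*I*√5) = -386*(-1552 - 12*I*√5) = 599072 + 4632*I*√5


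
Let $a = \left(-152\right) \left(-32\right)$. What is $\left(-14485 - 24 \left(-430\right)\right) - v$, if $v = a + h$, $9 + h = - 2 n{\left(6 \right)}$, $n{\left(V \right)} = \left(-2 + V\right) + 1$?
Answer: $-9010$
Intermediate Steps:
$a = 4864$
$n{\left(V \right)} = -1 + V$
$h = -19$ ($h = -9 - 2 \left(-1 + 6\right) = -9 - 10 = -19$)
$v = 4845$ ($v = 4864 - 19 = 4845$)
$\left(-14485 - 24 \left(-430\right)\right) - v = \left(-14485 - 24 \left(-430\right)\right) - 4845 = \left(-14485 - -10320\right) - 4845 = \left(-14485 + 10320\right) - 4845 = -4165 - 4845 = -9010$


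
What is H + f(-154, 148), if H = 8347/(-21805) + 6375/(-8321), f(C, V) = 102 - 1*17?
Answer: 15213887163/181439405 ≈ 83.851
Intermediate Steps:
f(C, V) = 85 (f(C, V) = 102 - 17 = 85)
H = -208462262/181439405 (H = 8347*(-1/21805) + 6375*(-1/8321) = -8347/21805 - 6375/8321 = -208462262/181439405 ≈ -1.1489)
H + f(-154, 148) = -208462262/181439405 + 85 = 15213887163/181439405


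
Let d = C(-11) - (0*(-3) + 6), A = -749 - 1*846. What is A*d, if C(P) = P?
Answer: 27115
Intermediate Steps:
A = -1595 (A = -749 - 846 = -1595)
d = -17 (d = -11 - (0*(-3) + 6) = -11 - (0 + 6) = -11 - 1*6 = -11 - 6 = -17)
A*d = -1595*(-17) = 27115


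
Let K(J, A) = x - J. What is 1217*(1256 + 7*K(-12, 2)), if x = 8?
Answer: 1698932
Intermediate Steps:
K(J, A) = 8 - J
1217*(1256 + 7*K(-12, 2)) = 1217*(1256 + 7*(8 - 1*(-12))) = 1217*(1256 + 7*(8 + 12)) = 1217*(1256 + 7*20) = 1217*(1256 + 140) = 1217*1396 = 1698932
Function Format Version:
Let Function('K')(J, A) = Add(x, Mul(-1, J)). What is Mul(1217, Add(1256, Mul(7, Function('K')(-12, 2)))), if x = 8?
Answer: 1698932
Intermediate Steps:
Function('K')(J, A) = Add(8, Mul(-1, J))
Mul(1217, Add(1256, Mul(7, Function('K')(-12, 2)))) = Mul(1217, Add(1256, Mul(7, Add(8, Mul(-1, -12))))) = Mul(1217, Add(1256, Mul(7, Add(8, 12)))) = Mul(1217, Add(1256, Mul(7, 20))) = Mul(1217, Add(1256, 140)) = Mul(1217, 1396) = 1698932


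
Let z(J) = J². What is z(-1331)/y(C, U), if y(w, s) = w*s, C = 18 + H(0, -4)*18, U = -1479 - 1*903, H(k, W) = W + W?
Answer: 1771561/300132 ≈ 5.9026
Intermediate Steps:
H(k, W) = 2*W
U = -2382 (U = -1479 - 903 = -2382)
C = -126 (C = 18 + (2*(-4))*18 = 18 - 8*18 = 18 - 144 = -126)
y(w, s) = s*w
z(-1331)/y(C, U) = (-1331)²/((-2382*(-126))) = 1771561/300132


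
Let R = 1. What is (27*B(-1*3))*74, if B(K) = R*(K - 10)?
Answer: -25974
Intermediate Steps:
B(K) = -10 + K (B(K) = 1*(K - 10) = 1*(-10 + K) = -10 + K)
(27*B(-1*3))*74 = (27*(-10 - 1*3))*74 = (27*(-10 - 3))*74 = (27*(-13))*74 = -351*74 = -25974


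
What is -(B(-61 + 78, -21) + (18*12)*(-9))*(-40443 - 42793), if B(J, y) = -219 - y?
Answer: -178291512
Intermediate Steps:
-(B(-61 + 78, -21) + (18*12)*(-9))*(-40443 - 42793) = -((-219 - 1*(-21)) + (18*12)*(-9))*(-40443 - 42793) = -((-219 + 21) + 216*(-9))*(-83236) = -(-198 - 1944)*(-83236) = -(-2142)*(-83236) = -1*178291512 = -178291512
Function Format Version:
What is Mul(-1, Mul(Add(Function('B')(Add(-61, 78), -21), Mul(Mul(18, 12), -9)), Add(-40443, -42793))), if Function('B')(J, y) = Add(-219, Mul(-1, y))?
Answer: -178291512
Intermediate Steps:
Mul(-1, Mul(Add(Function('B')(Add(-61, 78), -21), Mul(Mul(18, 12), -9)), Add(-40443, -42793))) = Mul(-1, Mul(Add(Add(-219, Mul(-1, -21)), Mul(Mul(18, 12), -9)), Add(-40443, -42793))) = Mul(-1, Mul(Add(Add(-219, 21), Mul(216, -9)), -83236)) = Mul(-1, Mul(Add(-198, -1944), -83236)) = Mul(-1, Mul(-2142, -83236)) = Mul(-1, 178291512) = -178291512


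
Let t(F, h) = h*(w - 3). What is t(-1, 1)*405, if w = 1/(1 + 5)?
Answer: -2295/2 ≈ -1147.5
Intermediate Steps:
w = ⅙ (w = 1/6 = ⅙ ≈ 0.16667)
t(F, h) = -17*h/6 (t(F, h) = h*(⅙ - 3) = h*(-17/6) = -17*h/6)
t(-1, 1)*405 = -17/6*1*405 = -17/6*405 = -2295/2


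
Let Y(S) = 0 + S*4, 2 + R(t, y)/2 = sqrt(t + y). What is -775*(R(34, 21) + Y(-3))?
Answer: 12400 - 1550*sqrt(55) ≈ 904.89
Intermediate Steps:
R(t, y) = -4 + 2*sqrt(t + y)
Y(S) = 4*S (Y(S) = 0 + 4*S = 4*S)
-775*(R(34, 21) + Y(-3)) = -775*((-4 + 2*sqrt(34 + 21)) + 4*(-3)) = -775*((-4 + 2*sqrt(55)) - 12) = -775*(-16 + 2*sqrt(55)) = 12400 - 1550*sqrt(55)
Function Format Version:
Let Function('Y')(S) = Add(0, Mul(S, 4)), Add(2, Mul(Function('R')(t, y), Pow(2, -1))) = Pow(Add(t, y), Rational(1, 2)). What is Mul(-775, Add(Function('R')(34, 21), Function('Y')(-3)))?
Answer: Add(12400, Mul(-1550, Pow(55, Rational(1, 2)))) ≈ 904.89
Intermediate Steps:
Function('R')(t, y) = Add(-4, Mul(2, Pow(Add(t, y), Rational(1, 2))))
Function('Y')(S) = Mul(4, S) (Function('Y')(S) = Add(0, Mul(4, S)) = Mul(4, S))
Mul(-775, Add(Function('R')(34, 21), Function('Y')(-3))) = Mul(-775, Add(Add(-4, Mul(2, Pow(Add(34, 21), Rational(1, 2)))), Mul(4, -3))) = Mul(-775, Add(Add(-4, Mul(2, Pow(55, Rational(1, 2)))), -12)) = Mul(-775, Add(-16, Mul(2, Pow(55, Rational(1, 2))))) = Add(12400, Mul(-1550, Pow(55, Rational(1, 2))))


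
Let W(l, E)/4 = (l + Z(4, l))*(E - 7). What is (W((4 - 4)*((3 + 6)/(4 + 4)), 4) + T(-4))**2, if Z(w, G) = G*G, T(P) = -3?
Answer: 9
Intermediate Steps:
Z(w, G) = G**2
W(l, E) = 4*(-7 + E)*(l + l**2) (W(l, E) = 4*((l + l**2)*(E - 7)) = 4*((l + l**2)*(-7 + E)) = 4*((-7 + E)*(l + l**2)) = 4*(-7 + E)*(l + l**2))
(W((4 - 4)*((3 + 6)/(4 + 4)), 4) + T(-4))**2 = (4*((4 - 4)*((3 + 6)/(4 + 4)))*(-7 + 4 - 7*(4 - 4)*(3 + 6)/(4 + 4) + 4*((4 - 4)*((3 + 6)/(4 + 4)))) - 3)**2 = (4*(0*(9/8))*(-7 + 4 - 0*9/8 + 4*(0*(9/8))) - 3)**2 = (4*0*(-7 + 4 - 7*0 + 4*0) - 3)**2 = (4*0*(-7 + 4 + 0 + 0) - 3)**2 = (4*0*(-3) - 3)**2 = (0 - 3)**2 = (-3)**2 = 9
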